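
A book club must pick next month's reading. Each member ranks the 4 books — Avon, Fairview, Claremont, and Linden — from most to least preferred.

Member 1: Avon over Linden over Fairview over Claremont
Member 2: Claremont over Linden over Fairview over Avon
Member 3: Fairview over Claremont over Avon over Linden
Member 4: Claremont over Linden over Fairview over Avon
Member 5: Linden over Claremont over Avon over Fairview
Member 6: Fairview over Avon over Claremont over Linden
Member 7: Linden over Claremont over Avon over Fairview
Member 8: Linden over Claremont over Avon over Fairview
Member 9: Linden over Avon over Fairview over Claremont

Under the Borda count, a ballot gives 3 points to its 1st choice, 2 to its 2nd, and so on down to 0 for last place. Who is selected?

Linden

Borda scores:
  Avon: 3 + 0 + 1 + 0 + 1 + 2 + 1 + 1 + 2 = 11
  Fairview: 1 + 1 + 3 + 1 + 0 + 3 + 0 + 0 + 1 = 10
  Claremont: 0 + 3 + 2 + 3 + 2 + 1 + 2 + 2 + 0 = 15
  Linden: 2 + 2 + 0 + 2 + 3 + 0 + 3 + 3 + 3 = 18
Linden has the highest total.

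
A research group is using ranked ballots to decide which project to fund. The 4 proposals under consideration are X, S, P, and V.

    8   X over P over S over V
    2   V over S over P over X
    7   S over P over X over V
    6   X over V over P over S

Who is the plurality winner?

First-place vote totals:
  X: 14
  S: 7
  P: 0
  V: 2
X has the most first-place votes.

X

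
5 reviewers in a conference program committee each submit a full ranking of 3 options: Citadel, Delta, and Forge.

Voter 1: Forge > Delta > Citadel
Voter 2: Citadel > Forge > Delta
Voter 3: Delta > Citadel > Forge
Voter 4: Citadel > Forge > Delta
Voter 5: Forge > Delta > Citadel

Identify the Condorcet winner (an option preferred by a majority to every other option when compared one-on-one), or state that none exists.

None — there is no Condorcet winner

Head-to-head results (5 voters total):
Citadel vs Delta: Delta wins 3–2.
Citadel vs Forge: Citadel wins 3–2.
Delta vs Forge: Forge wins 4–1.
No candidate beats all others: Citadel beats Forge beats Delta beats Citadel, a majority cycle.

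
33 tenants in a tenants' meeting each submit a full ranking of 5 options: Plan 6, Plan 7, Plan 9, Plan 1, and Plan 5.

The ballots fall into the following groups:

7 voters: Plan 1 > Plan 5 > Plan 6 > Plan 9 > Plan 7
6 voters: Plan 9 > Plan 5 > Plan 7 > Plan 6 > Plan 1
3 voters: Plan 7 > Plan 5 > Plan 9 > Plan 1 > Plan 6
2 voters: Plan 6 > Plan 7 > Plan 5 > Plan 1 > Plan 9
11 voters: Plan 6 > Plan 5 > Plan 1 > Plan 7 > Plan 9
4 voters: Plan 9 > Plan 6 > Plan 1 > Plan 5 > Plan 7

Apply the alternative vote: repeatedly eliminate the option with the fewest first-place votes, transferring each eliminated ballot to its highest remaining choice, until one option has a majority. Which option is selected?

Round 1: Plan 6 13, Plan 9 10, Plan 1 7, Plan 7 3, Plan 5 0. Plan 5 has the fewest and is eliminated.
Round 2: Plan 6 13, Plan 9 10, Plan 1 7, Plan 7 3. Plan 7 has the fewest and is eliminated.
Round 3: Plan 6 13, Plan 9 13, Plan 1 7. Plan 1 has the fewest and is eliminated.
Round 4: Plan 6 20, Plan 9 13. Plan 6 has a majority.

Plan 6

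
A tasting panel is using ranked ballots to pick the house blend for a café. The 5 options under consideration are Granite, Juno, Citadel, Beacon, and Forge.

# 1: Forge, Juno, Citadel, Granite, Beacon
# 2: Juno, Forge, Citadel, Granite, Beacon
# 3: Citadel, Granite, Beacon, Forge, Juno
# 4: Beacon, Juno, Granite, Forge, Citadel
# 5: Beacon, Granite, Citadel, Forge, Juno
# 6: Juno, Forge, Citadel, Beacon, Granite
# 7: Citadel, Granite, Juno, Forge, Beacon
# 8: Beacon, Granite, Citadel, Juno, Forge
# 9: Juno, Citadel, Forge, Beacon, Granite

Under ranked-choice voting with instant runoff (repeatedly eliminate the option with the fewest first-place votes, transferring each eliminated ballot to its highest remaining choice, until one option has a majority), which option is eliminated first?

Round 1: Juno 3, Beacon 3, Citadel 2, Forge 1, Granite 0. Granite has the fewest and is eliminated.
Round 2: Juno 3, Beacon 3, Citadel 2, Forge 1. Forge has the fewest and is eliminated.
Round 3: Juno 4, Beacon 3, Citadel 2. Citadel has the fewest and is eliminated.
Round 4: Juno 5, Beacon 4. Juno has a majority.

Granite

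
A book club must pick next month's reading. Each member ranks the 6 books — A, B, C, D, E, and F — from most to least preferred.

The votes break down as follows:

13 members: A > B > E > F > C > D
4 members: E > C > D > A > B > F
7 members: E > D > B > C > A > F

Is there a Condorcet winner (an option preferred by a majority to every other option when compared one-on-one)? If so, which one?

Head-to-head results (24 voters total):
A vs B: A wins 17–7.
A vs C: A wins 13–11.
A vs D: A wins 13–11.
A vs E: A wins 13–11.
A vs F: A wins 24–0.
B vs C: B wins 20–4.
B vs D: B wins 13–11.
B vs E: B wins 13–11.
B vs F: B wins 24–0.
C vs D: C wins 17–7.
C vs E: E wins 24–0.
C vs F: F wins 13–11.
D vs E: E wins 24–0.
D vs F: F wins 13–11.
E vs F: E wins 24–0.
A beats each rival — B (17–7), C (13–11), D (13–11), E (13–11), F (24–0) — so A is the Condorcet winner.

A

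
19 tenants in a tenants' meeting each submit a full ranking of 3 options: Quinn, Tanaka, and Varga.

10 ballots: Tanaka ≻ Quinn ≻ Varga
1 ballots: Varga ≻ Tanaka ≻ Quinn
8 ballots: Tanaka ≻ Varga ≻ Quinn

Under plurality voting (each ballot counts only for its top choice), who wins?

First-place vote totals:
  Quinn: 0
  Tanaka: 18
  Varga: 1
Tanaka has the most first-place votes.

Tanaka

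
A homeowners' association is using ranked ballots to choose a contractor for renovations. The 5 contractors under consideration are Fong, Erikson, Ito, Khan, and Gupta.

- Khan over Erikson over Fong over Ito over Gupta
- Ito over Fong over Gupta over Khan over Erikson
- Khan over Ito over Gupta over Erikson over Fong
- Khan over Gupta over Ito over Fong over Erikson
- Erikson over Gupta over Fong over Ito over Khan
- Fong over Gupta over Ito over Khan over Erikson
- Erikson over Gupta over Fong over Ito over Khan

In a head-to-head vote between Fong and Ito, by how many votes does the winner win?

1

Ballots ranking Fong above Ito: 4.
Ballots ranking Ito above Fong: 3.
Fong wins 4–3, a margin of 1.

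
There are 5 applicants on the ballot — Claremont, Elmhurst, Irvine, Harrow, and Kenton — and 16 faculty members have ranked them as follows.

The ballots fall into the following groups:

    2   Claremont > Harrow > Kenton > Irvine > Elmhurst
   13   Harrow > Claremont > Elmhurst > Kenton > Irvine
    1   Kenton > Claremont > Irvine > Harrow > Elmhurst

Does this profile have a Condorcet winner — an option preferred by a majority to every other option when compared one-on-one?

Head-to-head results (16 voters total):
Claremont vs Elmhurst: Claremont wins 16–0.
Claremont vs Irvine: Claremont wins 16–0.
Claremont vs Harrow: Harrow wins 13–3.
Claremont vs Kenton: Claremont wins 15–1.
Elmhurst vs Irvine: Elmhurst wins 13–3.
Elmhurst vs Harrow: Harrow wins 16–0.
Elmhurst vs Kenton: Elmhurst wins 13–3.
Irvine vs Harrow: Harrow wins 15–1.
Irvine vs Kenton: Kenton wins 16–0.
Harrow vs Kenton: Harrow wins 15–1.
Harrow beats each rival — Claremont (13–3), Elmhurst (16–0), Irvine (15–1), Kenton (15–1) — so Harrow is the Condorcet winner.

Yes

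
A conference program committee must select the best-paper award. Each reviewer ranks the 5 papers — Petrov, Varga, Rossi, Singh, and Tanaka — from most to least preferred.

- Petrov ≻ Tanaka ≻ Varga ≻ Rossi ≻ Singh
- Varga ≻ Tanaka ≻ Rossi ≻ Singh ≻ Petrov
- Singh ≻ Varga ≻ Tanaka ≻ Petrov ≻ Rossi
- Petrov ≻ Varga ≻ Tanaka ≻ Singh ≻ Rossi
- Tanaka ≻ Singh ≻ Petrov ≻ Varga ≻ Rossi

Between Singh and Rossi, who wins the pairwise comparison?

Singh

Ballots ranking Singh above Rossi: 3.
Ballots ranking Rossi above Singh: 2.
Singh wins the head-to-head, 3–2.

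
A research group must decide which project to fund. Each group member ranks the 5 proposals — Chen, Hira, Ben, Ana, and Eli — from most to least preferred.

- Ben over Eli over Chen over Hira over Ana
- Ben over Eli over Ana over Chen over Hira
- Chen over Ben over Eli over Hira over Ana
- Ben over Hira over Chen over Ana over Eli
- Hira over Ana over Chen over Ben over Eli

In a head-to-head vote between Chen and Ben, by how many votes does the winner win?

1

Ballots ranking Chen above Ben: 2.
Ballots ranking Ben above Chen: 3.
Ben wins 3–2, a margin of 1.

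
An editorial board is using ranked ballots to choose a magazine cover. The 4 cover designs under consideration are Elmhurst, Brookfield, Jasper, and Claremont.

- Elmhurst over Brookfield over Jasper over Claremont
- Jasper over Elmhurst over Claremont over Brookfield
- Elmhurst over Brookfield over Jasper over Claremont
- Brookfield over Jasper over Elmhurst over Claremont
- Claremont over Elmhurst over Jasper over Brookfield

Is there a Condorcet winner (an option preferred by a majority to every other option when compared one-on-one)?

Head-to-head results (5 voters total):
Elmhurst vs Brookfield: Elmhurst wins 4–1.
Elmhurst vs Jasper: Elmhurst wins 3–2.
Elmhurst vs Claremont: Elmhurst wins 4–1.
Brookfield vs Jasper: Brookfield wins 3–2.
Brookfield vs Claremont: Brookfield wins 3–2.
Jasper vs Claremont: Jasper wins 4–1.
Elmhurst beats each rival — Brookfield (4–1), Jasper (3–2), Claremont (4–1) — so Elmhurst is the Condorcet winner.

Yes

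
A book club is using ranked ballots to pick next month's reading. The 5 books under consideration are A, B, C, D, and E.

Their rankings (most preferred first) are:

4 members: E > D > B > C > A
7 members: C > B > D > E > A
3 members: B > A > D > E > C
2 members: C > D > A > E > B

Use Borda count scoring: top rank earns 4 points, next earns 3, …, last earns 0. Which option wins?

B

Borda scores:
  A: 4·0 + 7·0 + 3·3 + 2·2 = 13
  B: 4·2 + 7·3 + 3·4 + 2·0 = 41
  C: 4·1 + 7·4 + 3·0 + 2·4 = 40
  D: 4·3 + 7·2 + 3·2 + 2·3 = 38
  E: 4·4 + 7·1 + 3·1 + 2·1 = 28
B has the highest total.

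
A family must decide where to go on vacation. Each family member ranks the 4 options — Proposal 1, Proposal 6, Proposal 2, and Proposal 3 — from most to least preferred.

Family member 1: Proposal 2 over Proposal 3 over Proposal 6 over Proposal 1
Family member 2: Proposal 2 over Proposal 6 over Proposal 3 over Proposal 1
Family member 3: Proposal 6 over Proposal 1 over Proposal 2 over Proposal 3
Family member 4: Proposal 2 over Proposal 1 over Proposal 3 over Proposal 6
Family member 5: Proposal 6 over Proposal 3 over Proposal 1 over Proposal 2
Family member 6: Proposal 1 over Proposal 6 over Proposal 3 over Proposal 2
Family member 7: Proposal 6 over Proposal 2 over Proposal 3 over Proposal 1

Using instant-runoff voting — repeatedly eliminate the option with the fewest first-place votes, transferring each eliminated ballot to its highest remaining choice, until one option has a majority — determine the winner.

Proposal 6

Round 1: Proposal 6 3, Proposal 2 3, Proposal 1 1, Proposal 3 0. Proposal 3 has the fewest and is eliminated.
Round 2: Proposal 6 3, Proposal 2 3, Proposal 1 1. Proposal 1 has the fewest and is eliminated.
Round 3: Proposal 6 4, Proposal 2 3. Proposal 6 has a majority.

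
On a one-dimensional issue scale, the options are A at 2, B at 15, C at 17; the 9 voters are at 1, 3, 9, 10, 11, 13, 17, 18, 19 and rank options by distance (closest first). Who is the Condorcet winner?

With single-peaked preferences on a line, the Condorcet winner is the candidate closest to the median voter.
The median voter (position 11) is closest to B at 15.
Check: B vs C — voters closer to B: 6 of 9.

B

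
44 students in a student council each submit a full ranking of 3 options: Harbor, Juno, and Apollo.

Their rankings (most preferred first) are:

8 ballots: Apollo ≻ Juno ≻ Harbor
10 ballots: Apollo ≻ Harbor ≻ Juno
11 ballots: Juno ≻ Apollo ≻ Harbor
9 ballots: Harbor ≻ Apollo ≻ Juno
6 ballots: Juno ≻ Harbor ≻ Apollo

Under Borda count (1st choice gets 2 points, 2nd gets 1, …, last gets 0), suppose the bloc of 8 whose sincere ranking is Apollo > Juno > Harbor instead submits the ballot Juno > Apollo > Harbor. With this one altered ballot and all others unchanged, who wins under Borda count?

Juno

Borda totals with the altered ballot: Harbor 34, Juno 50, Apollo 48.
The switch changes the winner from Apollo to Juno.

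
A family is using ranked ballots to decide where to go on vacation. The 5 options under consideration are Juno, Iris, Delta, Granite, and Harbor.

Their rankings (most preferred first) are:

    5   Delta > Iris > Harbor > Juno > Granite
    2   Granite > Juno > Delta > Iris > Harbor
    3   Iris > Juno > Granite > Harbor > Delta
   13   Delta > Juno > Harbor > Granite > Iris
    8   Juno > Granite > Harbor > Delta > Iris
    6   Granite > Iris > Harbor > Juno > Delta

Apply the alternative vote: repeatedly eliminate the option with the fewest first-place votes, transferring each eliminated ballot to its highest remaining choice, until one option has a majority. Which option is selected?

Round 1: Delta 18, Juno 8, Granite 8, Iris 3, Harbor 0. Harbor has the fewest and is eliminated.
Round 2: Delta 18, Juno 8, Granite 8, Iris 3. Iris has the fewest and is eliminated.
Round 3: Delta 18, Juno 11, Granite 8. Granite has the fewest and is eliminated.
Round 4: Juno 19, Delta 18. Juno has a majority.

Juno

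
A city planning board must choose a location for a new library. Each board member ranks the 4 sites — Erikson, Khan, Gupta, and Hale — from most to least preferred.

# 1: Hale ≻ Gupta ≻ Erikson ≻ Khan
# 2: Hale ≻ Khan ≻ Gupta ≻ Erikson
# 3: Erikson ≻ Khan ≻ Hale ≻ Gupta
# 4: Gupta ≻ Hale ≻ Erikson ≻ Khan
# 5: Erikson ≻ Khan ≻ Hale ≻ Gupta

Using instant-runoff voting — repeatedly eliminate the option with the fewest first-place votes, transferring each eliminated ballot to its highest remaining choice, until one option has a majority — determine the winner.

Round 1: Erikson 2, Hale 2, Gupta 1, Khan 0. Khan has the fewest and is eliminated.
Round 2: Erikson 2, Hale 2, Gupta 1. Gupta has the fewest and is eliminated.
Round 3: Hale 3, Erikson 2. Hale has a majority.

Hale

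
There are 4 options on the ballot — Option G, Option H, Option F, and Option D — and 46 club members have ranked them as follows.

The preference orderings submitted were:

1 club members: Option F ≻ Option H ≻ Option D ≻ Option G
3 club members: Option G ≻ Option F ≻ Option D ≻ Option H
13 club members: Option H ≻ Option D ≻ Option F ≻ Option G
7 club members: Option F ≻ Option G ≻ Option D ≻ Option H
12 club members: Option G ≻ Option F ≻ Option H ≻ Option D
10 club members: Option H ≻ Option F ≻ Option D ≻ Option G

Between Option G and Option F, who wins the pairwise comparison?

Ballots ranking Option G above Option F: 3+12 = 15.
Ballots ranking Option F above Option G: 1+13+7+10 = 31.
Option F wins the head-to-head, 31–15.

Option F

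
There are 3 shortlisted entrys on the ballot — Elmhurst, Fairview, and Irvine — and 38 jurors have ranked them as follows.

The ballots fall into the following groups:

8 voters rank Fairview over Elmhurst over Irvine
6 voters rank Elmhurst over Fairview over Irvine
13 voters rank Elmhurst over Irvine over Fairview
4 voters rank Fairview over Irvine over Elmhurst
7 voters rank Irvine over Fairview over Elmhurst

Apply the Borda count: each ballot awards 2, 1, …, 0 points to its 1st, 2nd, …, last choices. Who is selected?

Borda scores:
  Elmhurst: 8·1 + 6·2 + 13·2 + 4·0 + 7·0 = 46
  Fairview: 8·2 + 6·1 + 13·0 + 4·2 + 7·1 = 37
  Irvine: 8·0 + 6·0 + 13·1 + 4·1 + 7·2 = 31
Elmhurst has the highest total.

Elmhurst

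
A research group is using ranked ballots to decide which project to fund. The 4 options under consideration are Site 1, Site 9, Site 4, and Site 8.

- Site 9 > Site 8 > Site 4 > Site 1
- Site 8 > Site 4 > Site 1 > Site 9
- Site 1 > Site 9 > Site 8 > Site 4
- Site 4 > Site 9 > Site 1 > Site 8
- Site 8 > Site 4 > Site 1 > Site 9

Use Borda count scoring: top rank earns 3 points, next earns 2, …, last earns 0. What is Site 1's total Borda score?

Borda scores:
  Site 1: 0 + 1 + 3 + 1 + 1 = 6
  Site 9: 3 + 0 + 2 + 2 + 0 = 7
  Site 4: 1 + 2 + 0 + 3 + 2 = 8
  Site 8: 2 + 3 + 1 + 0 + 3 = 9

6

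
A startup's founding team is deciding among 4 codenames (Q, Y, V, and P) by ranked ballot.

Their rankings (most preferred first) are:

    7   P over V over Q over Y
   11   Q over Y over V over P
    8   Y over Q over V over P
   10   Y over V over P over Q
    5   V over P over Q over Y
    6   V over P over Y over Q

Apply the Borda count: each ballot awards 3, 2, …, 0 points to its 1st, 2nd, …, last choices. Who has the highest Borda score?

Borda scores:
  Q: 7·1 + 11·3 + 8·2 + 10·0 + 5·1 + 6·0 = 61
  Y: 7·0 + 11·2 + 8·3 + 10·3 + 5·0 + 6·1 = 82
  V: 7·2 + 11·1 + 8·1 + 10·2 + 5·3 + 6·3 = 86
  P: 7·3 + 11·0 + 8·0 + 10·1 + 5·2 + 6·2 = 53
V has the highest total.

V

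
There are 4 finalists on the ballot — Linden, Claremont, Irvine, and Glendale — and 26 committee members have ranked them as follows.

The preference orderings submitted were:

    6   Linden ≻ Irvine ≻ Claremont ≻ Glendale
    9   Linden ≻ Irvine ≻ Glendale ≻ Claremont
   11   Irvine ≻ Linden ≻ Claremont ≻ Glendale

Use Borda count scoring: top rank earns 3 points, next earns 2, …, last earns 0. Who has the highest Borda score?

Borda scores:
  Linden: 6·3 + 9·3 + 11·2 = 67
  Claremont: 6·1 + 9·0 + 11·1 = 17
  Irvine: 6·2 + 9·2 + 11·3 = 63
  Glendale: 6·0 + 9·1 + 11·0 = 9
Linden has the highest total.

Linden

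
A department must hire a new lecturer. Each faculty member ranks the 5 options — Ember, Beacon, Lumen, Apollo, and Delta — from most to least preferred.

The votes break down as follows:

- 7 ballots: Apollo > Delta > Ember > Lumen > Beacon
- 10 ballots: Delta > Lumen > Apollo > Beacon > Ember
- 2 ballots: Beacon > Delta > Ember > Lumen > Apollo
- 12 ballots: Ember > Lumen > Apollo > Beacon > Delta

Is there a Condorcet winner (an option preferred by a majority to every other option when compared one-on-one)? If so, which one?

Head-to-head results (31 voters total):
Ember vs Beacon: Ember wins 19–12.
Ember vs Lumen: Ember wins 21–10.
Ember vs Apollo: Apollo wins 17–14.
Ember vs Delta: Delta wins 19–12.
Beacon vs Lumen: Lumen wins 29–2.
Beacon vs Apollo: Apollo wins 29–2.
Beacon vs Delta: Delta wins 17–14.
Lumen vs Apollo: Lumen wins 24–7.
Lumen vs Delta: Delta wins 19–12.
Apollo vs Delta: Apollo wins 19–12.
No candidate beats all others: Ember beats Lumen beats Apollo beats Ember, a majority cycle.

None — there is no Condorcet winner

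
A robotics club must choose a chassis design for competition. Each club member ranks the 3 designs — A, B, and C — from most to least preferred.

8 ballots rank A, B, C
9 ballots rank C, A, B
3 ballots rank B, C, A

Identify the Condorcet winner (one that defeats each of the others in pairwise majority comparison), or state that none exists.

Head-to-head results (20 voters total):
A vs B: A wins 17–3.
A vs C: C wins 12–8.
B vs C: B wins 11–9.
No candidate beats all others: A beats B beats C beats A, a majority cycle.

None — there is no Condorcet winner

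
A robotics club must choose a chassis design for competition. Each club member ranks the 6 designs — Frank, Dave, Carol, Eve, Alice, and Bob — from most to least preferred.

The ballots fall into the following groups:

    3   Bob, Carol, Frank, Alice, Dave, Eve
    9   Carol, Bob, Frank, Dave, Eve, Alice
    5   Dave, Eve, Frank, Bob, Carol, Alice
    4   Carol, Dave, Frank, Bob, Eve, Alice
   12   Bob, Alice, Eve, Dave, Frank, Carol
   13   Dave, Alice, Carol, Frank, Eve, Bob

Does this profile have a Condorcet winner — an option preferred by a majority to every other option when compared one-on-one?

No

Head-to-head results (46 voters total):
Frank vs Dave: Dave wins 34–12.
Frank vs Carol: Carol wins 29–17.
Frank vs Eve: Frank wins 29–17.
Frank vs Alice: Alice wins 25–21.
Frank vs Bob: Bob wins 24–22.
Dave vs Carol: Dave wins 30–16.
Dave vs Eve: Dave wins 34–12.
Dave vs Alice: Dave wins 31–15.
Dave vs Bob: Bob wins 24–22.
Carol vs Eve: Carol wins 29–17.
Carol vs Alice: Alice wins 25–21.
Carol vs Bob: Carol wins 26–20.
Eve vs Alice: Alice wins 28–18.
Eve vs Bob: Bob wins 28–18.
Alice vs Bob: Bob wins 33–13.
No candidate beats all others: Dave beats Carol beats Bob beats Dave, a majority cycle.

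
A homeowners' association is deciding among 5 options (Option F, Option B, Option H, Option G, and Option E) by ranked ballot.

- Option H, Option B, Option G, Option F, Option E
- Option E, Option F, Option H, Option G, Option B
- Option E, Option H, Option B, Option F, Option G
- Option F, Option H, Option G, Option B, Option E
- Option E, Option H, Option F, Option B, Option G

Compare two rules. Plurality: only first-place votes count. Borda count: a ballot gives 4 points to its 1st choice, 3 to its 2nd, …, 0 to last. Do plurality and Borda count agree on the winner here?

Plurality first-place counts: Option F 1, Option B 0, Option H 1, Option G 0, Option E 3 → Option E.
Borda totals: Option F 11, Option B 7, Option H 15, Option G 5, Option E 12 → Option H.
The two rules disagree: plurality picks Option E, Borda picks Option H.

No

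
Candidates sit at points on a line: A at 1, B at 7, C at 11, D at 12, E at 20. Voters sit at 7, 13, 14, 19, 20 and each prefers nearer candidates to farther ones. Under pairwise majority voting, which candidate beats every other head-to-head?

With single-peaked preferences on a line, the Condorcet winner is the candidate closest to the median voter.
The median voter (position 14) is closest to D at 12.
Check: D vs A — voters closer to D: 5 of 5.

D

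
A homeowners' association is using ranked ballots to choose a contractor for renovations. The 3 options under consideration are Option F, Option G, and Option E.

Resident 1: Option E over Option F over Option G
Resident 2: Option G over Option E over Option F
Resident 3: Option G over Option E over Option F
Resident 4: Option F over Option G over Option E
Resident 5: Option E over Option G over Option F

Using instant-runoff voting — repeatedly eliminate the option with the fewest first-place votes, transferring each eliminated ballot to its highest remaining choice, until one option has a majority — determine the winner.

Option G

Round 1: Option G 2, Option E 2, Option F 1. Option F has the fewest and is eliminated.
Round 2: Option G 3, Option E 2. Option G has a majority.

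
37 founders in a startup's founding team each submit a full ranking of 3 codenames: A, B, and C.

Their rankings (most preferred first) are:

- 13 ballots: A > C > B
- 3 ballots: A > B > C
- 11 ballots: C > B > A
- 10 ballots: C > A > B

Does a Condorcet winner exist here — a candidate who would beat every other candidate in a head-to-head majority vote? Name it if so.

Head-to-head results (37 voters total):
A vs B: A wins 26–11.
A vs C: C wins 21–16.
B vs C: C wins 34–3.
C beats each rival — A (21–16), B (34–3) — so C is the Condorcet winner.

C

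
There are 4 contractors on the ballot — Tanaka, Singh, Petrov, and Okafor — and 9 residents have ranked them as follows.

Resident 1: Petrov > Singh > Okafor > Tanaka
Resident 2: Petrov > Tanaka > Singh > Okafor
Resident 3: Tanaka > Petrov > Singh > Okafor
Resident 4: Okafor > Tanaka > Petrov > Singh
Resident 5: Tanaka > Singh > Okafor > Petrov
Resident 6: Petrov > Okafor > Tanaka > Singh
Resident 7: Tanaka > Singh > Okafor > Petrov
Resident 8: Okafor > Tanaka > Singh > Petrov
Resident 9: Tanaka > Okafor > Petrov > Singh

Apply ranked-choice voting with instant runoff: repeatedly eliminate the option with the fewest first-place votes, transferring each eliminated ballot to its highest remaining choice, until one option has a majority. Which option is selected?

Round 1: Tanaka 4, Petrov 3, Okafor 2, Singh 0. Singh has the fewest and is eliminated.
Round 2: Tanaka 4, Petrov 3, Okafor 2. Okafor has the fewest and is eliminated.
Round 3: Tanaka 6, Petrov 3. Tanaka has a majority.

Tanaka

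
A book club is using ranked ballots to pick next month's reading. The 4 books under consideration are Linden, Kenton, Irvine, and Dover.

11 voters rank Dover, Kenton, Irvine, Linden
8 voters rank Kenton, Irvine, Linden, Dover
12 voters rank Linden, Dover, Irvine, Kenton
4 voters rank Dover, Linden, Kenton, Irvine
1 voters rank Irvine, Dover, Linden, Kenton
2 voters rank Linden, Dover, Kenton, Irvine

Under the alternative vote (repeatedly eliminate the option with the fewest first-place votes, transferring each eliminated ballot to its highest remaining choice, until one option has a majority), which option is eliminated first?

Irvine

Round 1: Dover 15, Linden 14, Kenton 8, Irvine 1. Irvine has the fewest and is eliminated.
Round 2: Dover 16, Linden 14, Kenton 8. Kenton has the fewest and is eliminated.
Round 3: Linden 22, Dover 16. Linden has a majority.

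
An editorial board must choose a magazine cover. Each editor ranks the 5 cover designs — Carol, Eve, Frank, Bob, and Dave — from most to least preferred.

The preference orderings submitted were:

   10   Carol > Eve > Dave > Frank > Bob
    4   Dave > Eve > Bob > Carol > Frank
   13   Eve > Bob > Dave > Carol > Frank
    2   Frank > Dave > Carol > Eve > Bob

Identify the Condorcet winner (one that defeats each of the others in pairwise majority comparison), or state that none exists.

Eve

Head-to-head results (29 voters total):
Carol vs Eve: Eve wins 17–12.
Carol vs Frank: Carol wins 27–2.
Carol vs Bob: Bob wins 17–12.
Carol vs Dave: Dave wins 19–10.
Eve vs Frank: Eve wins 27–2.
Eve vs Bob: Eve wins 29–0.
Eve vs Dave: Eve wins 23–6.
Frank vs Bob: Bob wins 17–12.
Frank vs Dave: Dave wins 27–2.
Bob vs Dave: Dave wins 16–13.
Eve beats each rival — Carol (17–12), Frank (27–2), Bob (29–0), Dave (23–6) — so Eve is the Condorcet winner.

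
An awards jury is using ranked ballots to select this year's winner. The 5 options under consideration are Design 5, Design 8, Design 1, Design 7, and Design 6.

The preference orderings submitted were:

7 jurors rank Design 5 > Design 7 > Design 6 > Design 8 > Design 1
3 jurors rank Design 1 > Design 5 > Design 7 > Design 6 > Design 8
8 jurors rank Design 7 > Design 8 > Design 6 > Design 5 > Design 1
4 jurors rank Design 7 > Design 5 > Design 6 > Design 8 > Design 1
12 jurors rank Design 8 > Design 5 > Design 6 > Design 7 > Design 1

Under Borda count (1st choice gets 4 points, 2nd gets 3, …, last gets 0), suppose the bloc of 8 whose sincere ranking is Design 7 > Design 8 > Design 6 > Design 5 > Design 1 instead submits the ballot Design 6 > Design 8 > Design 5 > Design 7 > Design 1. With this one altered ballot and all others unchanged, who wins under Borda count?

Design 5

Borda totals with the altered ballot: Design 5 101, Design 8 83, Design 1 12, Design 7 63, Design 6 81.
The winner is unchanged: still Design 5.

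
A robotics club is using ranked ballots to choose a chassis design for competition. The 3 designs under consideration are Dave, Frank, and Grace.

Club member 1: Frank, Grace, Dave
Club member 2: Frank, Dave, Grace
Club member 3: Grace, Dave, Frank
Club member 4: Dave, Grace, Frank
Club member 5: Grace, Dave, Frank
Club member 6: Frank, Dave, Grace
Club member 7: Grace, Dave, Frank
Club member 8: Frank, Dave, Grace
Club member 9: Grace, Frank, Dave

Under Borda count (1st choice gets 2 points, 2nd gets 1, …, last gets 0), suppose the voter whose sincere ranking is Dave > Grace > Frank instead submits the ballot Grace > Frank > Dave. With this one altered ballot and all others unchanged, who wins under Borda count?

Borda totals with the altered ballot: Dave 6, Frank 10, Grace 11.
The winner is unchanged: still Grace.

Grace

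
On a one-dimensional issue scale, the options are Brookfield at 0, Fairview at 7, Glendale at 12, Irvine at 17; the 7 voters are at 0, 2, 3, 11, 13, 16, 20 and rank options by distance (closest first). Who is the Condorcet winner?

With single-peaked preferences on a line, the Condorcet winner is the candidate closest to the median voter.
The median voter (position 11) is closest to Glendale at 12.
Check: Glendale vs Fairview — voters closer to Glendale: 4 of 7.

Glendale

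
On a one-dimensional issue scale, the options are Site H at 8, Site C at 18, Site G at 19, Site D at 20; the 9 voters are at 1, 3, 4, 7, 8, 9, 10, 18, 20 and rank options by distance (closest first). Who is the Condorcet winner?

Site H

With single-peaked preferences on a line, the Condorcet winner is the candidate closest to the median voter.
The median voter (position 8) is closest to Site H at 8.
Check: Site H vs Site G — voters closer to Site H: 7 of 9.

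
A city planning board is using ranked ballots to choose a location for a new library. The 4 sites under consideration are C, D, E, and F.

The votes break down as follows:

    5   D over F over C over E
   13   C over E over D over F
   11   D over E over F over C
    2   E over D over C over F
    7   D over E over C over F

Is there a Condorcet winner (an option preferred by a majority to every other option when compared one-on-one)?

Yes

Head-to-head results (38 voters total):
C vs D: D wins 25–13.
C vs E: E wins 20–18.
C vs F: C wins 22–16.
D vs E: D wins 23–15.
D vs F: D wins 38–0.
E vs F: E wins 33–5.
D beats each rival — C (25–13), E (23–15), F (38–0) — so D is the Condorcet winner.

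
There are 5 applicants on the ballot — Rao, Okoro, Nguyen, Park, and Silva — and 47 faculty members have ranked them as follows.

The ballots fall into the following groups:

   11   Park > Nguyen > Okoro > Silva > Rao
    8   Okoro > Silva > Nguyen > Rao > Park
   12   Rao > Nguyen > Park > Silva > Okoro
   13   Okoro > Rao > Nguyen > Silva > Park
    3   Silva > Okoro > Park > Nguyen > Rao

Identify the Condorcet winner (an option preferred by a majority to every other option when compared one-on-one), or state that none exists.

Okoro

Head-to-head results (47 voters total):
Rao vs Okoro: Okoro wins 35–12.
Rao vs Nguyen: Rao wins 25–22.
Rao vs Park: Rao wins 33–14.
Rao vs Silva: Rao wins 25–22.
Okoro vs Nguyen: Okoro wins 24–23.
Okoro vs Park: Okoro wins 24–23.
Okoro vs Silva: Okoro wins 32–15.
Nguyen vs Park: Nguyen wins 33–14.
Nguyen vs Silva: Nguyen wins 36–11.
Park vs Silva: Silva wins 24–23.
Okoro beats each rival — Rao (35–12), Nguyen (24–23), Park (24–23), Silva (32–15) — so Okoro is the Condorcet winner.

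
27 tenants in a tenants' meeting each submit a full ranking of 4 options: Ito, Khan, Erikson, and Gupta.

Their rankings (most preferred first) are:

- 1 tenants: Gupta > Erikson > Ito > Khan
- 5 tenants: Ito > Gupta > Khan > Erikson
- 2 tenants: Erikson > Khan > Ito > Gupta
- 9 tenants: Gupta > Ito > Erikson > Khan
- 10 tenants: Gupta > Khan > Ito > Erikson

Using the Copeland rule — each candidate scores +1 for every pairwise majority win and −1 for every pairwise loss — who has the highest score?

Gupta

Pairwise results:
  Ito vs Khan: Ito wins 15–12.
  Ito vs Erikson: Ito wins 24–3.
  Ito vs Gupta: Gupta wins 20–7.
  Khan vs Erikson: Khan wins 15–12.
  Khan vs Gupta: Gupta wins 25–2.
  Erikson vs Gupta: Gupta wins 25–2.
Copeland scores (wins − losses):
  Ito: 2 − 1 = 1
  Khan: 1 − 2 = -1
  Erikson: 0 − 3 = -3
  Gupta: 3 − 0 = 3
Gupta has the best Copeland score.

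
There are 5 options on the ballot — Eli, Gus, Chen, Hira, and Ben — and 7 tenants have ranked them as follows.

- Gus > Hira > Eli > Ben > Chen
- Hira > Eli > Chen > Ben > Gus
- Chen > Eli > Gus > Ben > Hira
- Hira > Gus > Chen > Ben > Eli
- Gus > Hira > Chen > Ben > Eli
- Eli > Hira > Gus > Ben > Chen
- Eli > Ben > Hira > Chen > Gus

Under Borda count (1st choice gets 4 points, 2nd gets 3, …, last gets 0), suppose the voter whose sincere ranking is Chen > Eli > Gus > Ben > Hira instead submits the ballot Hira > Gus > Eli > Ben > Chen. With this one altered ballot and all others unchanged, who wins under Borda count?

Hira

Borda totals with the altered ballot: Eli 15, Gus 16, Chen 7, Hira 23, Ben 9.
The winner is unchanged: still Hira.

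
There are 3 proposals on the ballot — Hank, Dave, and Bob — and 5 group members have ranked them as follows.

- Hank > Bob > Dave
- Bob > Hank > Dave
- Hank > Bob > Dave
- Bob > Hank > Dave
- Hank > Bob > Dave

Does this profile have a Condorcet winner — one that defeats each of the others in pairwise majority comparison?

Head-to-head results (5 voters total):
Hank vs Dave: Hank wins 5–0.
Hank vs Bob: Hank wins 3–2.
Dave vs Bob: Bob wins 5–0.
Hank beats each rival — Dave (5–0), Bob (3–2) — so Hank is the Condorcet winner.

Yes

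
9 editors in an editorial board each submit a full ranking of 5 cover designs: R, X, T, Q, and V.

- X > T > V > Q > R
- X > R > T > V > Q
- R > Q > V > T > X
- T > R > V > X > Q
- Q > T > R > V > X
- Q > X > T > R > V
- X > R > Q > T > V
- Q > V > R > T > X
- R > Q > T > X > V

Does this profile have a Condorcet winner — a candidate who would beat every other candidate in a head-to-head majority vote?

Head-to-head results (9 voters total):
R vs X: R wins 5–4.
R vs T: R wins 5–4.
R vs Q: R wins 5–4.
R vs V: R wins 7–2.
X vs T: T wins 5–4.
X vs Q: Q wins 5–4.
X vs V: X wins 5–4.
T vs Q: Q wins 6–3.
T vs V: T wins 7–2.
Q vs V: Q wins 6–3.
R beats each rival — X (5–4), T (5–4), Q (5–4), V (7–2) — so R is the Condorcet winner.

Yes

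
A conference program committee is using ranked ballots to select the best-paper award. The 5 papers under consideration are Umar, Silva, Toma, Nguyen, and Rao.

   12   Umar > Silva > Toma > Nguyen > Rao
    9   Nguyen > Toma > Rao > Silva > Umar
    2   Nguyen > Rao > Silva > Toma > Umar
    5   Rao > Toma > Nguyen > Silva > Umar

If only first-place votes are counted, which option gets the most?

First-place vote totals:
  Umar: 12
  Silva: 0
  Toma: 0
  Nguyen: 11
  Rao: 5
Umar has the most first-place votes.

Umar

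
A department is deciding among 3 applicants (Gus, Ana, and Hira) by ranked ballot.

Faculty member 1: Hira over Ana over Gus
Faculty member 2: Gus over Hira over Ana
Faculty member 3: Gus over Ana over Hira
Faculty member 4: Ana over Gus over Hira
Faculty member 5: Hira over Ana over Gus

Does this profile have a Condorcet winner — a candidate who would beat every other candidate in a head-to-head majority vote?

Head-to-head results (5 voters total):
Gus vs Ana: Ana wins 3–2.
Gus vs Hira: Gus wins 3–2.
Ana vs Hira: Hira wins 3–2.
No candidate beats all others: Gus beats Hira beats Ana beats Gus, a majority cycle.

No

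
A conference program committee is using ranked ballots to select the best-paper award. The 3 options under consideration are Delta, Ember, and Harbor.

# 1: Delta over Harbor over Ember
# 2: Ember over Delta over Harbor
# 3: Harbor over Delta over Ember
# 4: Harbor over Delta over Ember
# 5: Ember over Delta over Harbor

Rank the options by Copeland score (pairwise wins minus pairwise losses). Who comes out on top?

Delta

Pairwise results:
  Delta vs Ember: Delta wins 3–2.
  Delta vs Harbor: Delta wins 3–2.
  Ember vs Harbor: Harbor wins 3–2.
Copeland scores (wins − losses):
  Delta: 2 − 0 = 2
  Ember: 0 − 2 = -2
  Harbor: 1 − 1 = 0
Delta has the best Copeland score.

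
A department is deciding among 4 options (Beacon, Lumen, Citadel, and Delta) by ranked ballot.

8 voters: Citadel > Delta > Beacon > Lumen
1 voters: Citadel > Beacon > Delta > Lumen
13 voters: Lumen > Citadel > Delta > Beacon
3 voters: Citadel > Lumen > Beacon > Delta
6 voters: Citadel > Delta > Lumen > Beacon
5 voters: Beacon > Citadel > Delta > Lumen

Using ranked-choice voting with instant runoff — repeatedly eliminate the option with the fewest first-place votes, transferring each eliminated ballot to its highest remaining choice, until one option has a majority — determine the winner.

Round 1: Citadel 18, Lumen 13, Beacon 5, Delta 0. Delta has the fewest and is eliminated.
Round 2: Citadel 18, Lumen 13, Beacon 5. Beacon has the fewest and is eliminated.
Round 3: Citadel 23, Lumen 13. Citadel has a majority.

Citadel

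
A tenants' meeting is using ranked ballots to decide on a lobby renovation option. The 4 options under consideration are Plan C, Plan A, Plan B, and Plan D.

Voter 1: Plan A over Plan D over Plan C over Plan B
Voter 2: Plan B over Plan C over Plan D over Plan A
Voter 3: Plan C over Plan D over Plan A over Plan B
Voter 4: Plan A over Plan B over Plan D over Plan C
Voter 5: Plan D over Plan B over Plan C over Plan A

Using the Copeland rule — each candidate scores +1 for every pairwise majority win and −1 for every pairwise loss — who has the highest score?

Pairwise results:
  Plan C vs Plan A: Plan C wins 3–2.
  Plan C vs Plan B: Plan B wins 3–2.
  Plan C vs Plan D: Plan D wins 3–2.
  Plan A vs Plan B: Plan A wins 3–2.
  Plan A vs Plan D: Plan D wins 3–2.
  Plan B vs Plan D: Plan D wins 3–2.
Copeland scores (wins − losses):
  Plan C: 1 − 2 = -1
  Plan A: 1 − 2 = -1
  Plan B: 1 − 2 = -1
  Plan D: 3 − 0 = 3
Plan D has the best Copeland score.

Plan D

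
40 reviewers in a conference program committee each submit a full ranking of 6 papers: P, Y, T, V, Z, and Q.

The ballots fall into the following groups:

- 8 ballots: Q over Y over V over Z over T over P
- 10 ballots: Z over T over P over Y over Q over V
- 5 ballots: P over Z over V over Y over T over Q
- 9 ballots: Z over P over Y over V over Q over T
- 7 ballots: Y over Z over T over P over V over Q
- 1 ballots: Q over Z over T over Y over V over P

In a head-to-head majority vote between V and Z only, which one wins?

Ballots ranking V above Z: 8.
Ballots ranking Z above V: 10+5+9+7+1 = 32.
Z wins the head-to-head, 32–8.

Z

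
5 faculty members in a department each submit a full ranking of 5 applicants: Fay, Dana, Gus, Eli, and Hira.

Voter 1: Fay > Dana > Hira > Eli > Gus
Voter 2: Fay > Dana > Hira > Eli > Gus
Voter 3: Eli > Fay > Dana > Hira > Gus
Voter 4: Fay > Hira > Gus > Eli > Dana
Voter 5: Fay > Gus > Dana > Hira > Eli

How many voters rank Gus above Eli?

2

Ballots ranking Gus above Eli: 2.
Ballots ranking Eli above Gus: 3.
So 2 of 5 voters prefer Gus to Eli.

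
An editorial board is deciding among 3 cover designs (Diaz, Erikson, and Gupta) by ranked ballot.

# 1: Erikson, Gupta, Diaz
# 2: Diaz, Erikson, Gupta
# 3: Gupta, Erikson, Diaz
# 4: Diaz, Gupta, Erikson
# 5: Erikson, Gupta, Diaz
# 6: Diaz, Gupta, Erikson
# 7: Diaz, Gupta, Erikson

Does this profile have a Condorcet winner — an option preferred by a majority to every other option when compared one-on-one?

Head-to-head results (7 voters total):
Diaz vs Erikson: Diaz wins 4–3.
Diaz vs Gupta: Diaz wins 4–3.
Erikson vs Gupta: Gupta wins 4–3.
Diaz beats each rival — Erikson (4–3), Gupta (4–3) — so Diaz is the Condorcet winner.

Yes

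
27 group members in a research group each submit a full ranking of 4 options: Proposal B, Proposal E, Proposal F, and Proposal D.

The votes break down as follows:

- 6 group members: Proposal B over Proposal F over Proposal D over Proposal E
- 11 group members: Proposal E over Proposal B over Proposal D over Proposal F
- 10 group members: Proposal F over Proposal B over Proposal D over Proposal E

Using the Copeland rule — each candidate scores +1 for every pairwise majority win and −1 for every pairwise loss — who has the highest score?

Proposal B

Pairwise results:
  Proposal B vs Proposal E: Proposal B wins 16–11.
  Proposal B vs Proposal F: Proposal B wins 17–10.
  Proposal B vs Proposal D: Proposal B wins 27–0.
  Proposal E vs Proposal F: Proposal F wins 16–11.
  Proposal E vs Proposal D: Proposal D wins 16–11.
  Proposal F vs Proposal D: Proposal F wins 16–11.
Copeland scores (wins − losses):
  Proposal B: 3 − 0 = 3
  Proposal E: 0 − 3 = -3
  Proposal F: 2 − 1 = 1
  Proposal D: 1 − 2 = -1
Proposal B has the best Copeland score.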